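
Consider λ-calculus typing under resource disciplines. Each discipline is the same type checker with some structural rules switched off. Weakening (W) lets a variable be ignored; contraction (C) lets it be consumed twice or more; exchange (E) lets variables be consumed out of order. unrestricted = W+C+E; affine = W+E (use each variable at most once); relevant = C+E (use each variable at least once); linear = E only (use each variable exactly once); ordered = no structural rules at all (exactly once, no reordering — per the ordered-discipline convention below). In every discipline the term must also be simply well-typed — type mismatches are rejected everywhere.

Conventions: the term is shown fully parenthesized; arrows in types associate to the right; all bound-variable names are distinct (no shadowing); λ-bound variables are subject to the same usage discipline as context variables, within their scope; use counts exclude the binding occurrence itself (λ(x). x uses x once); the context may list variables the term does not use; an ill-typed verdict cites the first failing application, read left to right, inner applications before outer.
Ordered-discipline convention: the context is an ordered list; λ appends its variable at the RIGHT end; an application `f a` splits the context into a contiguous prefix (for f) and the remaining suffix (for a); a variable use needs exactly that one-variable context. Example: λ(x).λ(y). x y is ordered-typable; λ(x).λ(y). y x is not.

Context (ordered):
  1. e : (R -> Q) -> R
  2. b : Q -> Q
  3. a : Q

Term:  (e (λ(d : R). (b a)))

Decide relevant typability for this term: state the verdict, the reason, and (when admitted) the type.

no — unused: d — weakening required
usage: e: 1×, b: 1×, a: 1×, d [bound]: 0×
uses in reading order: e, b, a
typing: well-typed — term : R
all disciplines: ordered ✗ | linear ✗ | affine ✓ | relevant ✗ | unrestricted ✓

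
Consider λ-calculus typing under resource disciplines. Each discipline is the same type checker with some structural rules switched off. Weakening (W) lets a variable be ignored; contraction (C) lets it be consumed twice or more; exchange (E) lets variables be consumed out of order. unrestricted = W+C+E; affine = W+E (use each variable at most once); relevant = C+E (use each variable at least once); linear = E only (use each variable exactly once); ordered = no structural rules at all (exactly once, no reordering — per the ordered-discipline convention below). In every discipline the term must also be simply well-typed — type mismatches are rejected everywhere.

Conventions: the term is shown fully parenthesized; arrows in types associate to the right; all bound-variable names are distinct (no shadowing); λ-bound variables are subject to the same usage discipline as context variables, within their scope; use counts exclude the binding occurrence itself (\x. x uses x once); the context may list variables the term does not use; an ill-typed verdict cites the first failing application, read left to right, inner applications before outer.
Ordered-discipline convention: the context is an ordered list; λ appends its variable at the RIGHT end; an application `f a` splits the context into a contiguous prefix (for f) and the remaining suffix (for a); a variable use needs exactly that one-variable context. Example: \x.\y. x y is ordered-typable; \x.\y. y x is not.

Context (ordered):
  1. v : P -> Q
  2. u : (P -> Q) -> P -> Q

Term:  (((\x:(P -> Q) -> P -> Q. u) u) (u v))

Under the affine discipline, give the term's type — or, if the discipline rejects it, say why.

not well-typed under affine — needs contraction — u ×3
variable uses: v: 1, u: 3, x [bound]: 0
uses in reading order: u, u, u, v
typing: the term checks, with type P -> Q
across the five disciplines: ordered ✗, linear ✗, affine ✗, relevant ✗, unrestricted ✓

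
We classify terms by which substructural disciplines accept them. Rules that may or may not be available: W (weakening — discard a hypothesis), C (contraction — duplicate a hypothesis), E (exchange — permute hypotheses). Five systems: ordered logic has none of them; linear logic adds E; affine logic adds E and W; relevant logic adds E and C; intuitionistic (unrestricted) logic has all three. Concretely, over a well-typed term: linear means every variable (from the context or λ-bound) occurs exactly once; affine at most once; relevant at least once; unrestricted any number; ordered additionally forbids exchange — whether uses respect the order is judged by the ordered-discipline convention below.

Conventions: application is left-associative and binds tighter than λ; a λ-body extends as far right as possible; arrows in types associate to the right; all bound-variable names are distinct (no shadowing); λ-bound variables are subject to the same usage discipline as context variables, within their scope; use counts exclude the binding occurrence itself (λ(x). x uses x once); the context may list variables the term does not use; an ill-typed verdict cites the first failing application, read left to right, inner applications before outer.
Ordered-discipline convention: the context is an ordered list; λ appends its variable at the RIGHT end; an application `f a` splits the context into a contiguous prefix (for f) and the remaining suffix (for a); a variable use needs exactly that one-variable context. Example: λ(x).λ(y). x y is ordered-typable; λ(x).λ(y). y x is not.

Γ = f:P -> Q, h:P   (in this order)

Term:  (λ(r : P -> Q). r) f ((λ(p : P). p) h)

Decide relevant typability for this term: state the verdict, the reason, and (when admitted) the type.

yes — none of f, h, r, p goes unused; term : Q
counts: f: 1; h: 1; r [bound]: 1; p [bound]: 1
uses in reading order: r, f, p, h
typing: the term checks, with type Q
across the five disciplines: ordered ✓ | linear ✓ | affine ✓ | relevant ✓ | unrestricted ✓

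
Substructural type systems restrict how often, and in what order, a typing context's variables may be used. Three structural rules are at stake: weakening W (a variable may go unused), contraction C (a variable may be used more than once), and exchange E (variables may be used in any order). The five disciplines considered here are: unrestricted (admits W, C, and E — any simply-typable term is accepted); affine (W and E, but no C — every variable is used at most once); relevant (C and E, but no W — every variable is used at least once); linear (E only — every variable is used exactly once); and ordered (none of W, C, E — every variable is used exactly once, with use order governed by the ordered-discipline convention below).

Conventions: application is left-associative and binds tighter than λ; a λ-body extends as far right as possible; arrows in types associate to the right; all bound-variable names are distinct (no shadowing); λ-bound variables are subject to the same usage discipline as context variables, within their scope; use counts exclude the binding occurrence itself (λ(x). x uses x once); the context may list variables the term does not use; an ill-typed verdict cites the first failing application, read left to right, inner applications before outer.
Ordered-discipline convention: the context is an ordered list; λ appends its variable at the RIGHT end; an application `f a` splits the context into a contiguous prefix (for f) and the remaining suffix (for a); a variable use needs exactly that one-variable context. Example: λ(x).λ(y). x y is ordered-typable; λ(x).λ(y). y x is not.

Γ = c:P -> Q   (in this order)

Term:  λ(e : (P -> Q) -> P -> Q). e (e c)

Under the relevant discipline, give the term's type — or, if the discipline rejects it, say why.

term : ((P -> Q) -> P -> Q) -> P -> Q
variable uses: c: 1×, e (λ-bound): 2×
use order (left to right): e, e, c
typing: well-typed — term : ((P -> Q) -> P -> Q) -> P -> Q
all disciplines: ordered ✗; linear ✗; affine ✗; relevant ✓; unrestricted ✓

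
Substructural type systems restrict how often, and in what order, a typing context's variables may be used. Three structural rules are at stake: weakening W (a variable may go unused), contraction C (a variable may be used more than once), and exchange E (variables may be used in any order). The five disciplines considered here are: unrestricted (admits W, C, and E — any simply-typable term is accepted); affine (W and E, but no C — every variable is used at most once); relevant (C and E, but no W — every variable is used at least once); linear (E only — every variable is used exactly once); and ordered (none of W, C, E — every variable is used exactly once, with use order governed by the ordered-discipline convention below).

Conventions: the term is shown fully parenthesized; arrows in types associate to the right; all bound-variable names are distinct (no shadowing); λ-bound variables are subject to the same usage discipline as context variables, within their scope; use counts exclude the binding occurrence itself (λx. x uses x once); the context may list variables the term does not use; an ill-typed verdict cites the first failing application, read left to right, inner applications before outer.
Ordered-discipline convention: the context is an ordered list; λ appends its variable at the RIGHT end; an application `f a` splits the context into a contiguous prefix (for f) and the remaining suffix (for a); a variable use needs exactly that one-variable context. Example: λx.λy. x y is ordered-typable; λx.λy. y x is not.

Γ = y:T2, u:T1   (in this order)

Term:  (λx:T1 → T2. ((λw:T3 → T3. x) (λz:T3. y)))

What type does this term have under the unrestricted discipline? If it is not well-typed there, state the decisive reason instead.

not well-typed under unrestricted — the type mismatch rejects it
use counts: y ×1, u ×0, x (bound) ×1, w (bound) ×0, z (bound) ×0
left-to-right use order: x, y
typing: ill-typed: an argument T3 → T2 mismatches the expected T3 → T3
per-discipline verdicts: ordered ✗ · linear ✗ · affine ✗ · relevant ✗ · unrestricted ✗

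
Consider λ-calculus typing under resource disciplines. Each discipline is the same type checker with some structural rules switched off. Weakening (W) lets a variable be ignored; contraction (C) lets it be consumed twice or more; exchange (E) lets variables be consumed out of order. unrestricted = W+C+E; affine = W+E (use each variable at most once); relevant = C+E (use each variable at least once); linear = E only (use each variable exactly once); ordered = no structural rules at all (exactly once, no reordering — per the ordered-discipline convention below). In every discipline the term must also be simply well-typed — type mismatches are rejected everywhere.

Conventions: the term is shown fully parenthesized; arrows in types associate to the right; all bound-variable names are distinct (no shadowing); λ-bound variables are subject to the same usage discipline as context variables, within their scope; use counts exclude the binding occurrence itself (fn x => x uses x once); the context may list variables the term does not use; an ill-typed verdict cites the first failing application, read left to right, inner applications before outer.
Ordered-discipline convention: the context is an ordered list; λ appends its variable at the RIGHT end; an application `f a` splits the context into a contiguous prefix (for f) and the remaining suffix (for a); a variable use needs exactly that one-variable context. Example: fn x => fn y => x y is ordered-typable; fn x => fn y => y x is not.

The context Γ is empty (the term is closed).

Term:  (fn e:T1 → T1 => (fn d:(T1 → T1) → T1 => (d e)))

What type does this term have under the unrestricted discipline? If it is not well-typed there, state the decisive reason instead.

term : (T1 → T1) → ((T1 → T1) → T1) → T1
usage: e [bound]: 1×, d [bound]: 1×
order of uses: d, e
typing: ✓ — (T1 → T1) → ((T1 → T1) → T1) → T1
per-discipline verdicts: ordered ✗, linear ✓, affine ✓, relevant ✓, unrestricted ✓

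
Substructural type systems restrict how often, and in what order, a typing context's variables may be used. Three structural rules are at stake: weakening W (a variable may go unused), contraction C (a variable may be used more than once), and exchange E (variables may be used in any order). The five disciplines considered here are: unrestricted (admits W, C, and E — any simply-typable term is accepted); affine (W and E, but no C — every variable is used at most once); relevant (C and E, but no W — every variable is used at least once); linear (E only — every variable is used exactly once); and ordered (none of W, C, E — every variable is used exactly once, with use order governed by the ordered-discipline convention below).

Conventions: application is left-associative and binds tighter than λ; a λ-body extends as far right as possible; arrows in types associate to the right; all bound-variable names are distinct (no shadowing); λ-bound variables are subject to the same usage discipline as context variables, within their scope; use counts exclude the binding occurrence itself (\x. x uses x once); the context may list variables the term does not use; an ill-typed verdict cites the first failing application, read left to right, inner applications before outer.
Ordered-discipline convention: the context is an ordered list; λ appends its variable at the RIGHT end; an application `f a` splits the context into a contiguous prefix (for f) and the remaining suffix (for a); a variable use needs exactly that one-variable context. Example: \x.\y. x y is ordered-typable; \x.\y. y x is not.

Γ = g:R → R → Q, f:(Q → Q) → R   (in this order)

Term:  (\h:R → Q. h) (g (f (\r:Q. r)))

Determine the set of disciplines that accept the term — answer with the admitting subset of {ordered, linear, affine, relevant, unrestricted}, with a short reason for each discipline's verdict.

admitting disciplines: ordered, linear, affine, relevant, unrestricted
use counts: g ×1; f ×1; h [bound] ×1; r [bound] ×1
use order (left to right): h, g, f, r
typing: ✓ — R → Q
ordered: ✓ — g, f, h, r once each; derivable with no W/C/E
linear: ✓ — single use per variable (g, f, h, r)
affine: ✓ — at most one use each (g, f, h, r)
relevant: ✓ — at least one use each (g, f, h, r)
unrestricted: ✓ — typability at R → Q is all that's needed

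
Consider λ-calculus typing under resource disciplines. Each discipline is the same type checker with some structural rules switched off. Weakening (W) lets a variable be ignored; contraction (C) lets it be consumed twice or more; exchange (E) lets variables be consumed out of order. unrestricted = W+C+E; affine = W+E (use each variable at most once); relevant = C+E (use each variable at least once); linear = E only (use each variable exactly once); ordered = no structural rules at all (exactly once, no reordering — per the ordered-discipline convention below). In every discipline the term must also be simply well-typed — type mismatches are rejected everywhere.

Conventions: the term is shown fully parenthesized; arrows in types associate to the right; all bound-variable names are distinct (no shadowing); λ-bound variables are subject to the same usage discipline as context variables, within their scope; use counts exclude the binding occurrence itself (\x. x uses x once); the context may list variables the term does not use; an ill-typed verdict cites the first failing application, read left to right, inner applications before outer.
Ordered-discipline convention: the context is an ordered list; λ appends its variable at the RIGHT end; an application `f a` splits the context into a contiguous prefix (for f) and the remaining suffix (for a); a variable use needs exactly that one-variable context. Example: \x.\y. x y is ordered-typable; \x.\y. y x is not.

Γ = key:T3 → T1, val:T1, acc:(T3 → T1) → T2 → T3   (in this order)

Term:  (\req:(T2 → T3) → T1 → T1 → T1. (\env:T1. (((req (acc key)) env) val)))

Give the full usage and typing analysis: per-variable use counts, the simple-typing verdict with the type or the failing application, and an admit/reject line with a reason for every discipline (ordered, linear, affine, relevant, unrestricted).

variable uses: key=1; val=1; acc=1; req (bound)=1; env (bound)=1
order of uses: req, acc, key, env, val
typing: well-typed — term : ((T2 → T3) → T1 → T1 → T1) → T1 → T1
ordered: ✗ — use order req, acc, key, env, val needs exchange
linear: ✓ — single use per variable (key, val, acc, req, env)
affine: ✓ — no duplicate uses among key, val, acc, req, env
relevant: ✓ — none of key, val, acc, req, env goes unused
unrestricted: ✓ — typability at ((T2 → T3) → T1 → T1 → T1) → T1 → T1 is all that's needed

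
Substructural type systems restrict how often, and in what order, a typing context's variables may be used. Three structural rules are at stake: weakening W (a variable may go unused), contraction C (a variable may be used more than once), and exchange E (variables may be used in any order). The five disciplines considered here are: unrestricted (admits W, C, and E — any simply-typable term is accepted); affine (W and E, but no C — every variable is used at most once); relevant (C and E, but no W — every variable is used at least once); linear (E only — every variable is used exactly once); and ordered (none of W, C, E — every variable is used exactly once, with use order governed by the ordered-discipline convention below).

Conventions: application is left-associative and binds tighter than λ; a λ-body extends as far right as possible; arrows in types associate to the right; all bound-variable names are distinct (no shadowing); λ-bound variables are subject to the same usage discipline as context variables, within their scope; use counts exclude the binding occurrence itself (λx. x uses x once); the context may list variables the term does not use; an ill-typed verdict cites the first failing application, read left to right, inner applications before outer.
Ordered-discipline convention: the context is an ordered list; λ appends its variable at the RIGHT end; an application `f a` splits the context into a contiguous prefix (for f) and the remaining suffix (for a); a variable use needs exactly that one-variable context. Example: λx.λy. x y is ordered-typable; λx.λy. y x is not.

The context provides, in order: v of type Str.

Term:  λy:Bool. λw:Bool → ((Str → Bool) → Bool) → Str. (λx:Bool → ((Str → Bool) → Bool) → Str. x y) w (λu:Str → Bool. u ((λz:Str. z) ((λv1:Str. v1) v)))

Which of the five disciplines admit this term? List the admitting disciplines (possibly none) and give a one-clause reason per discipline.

admitting disciplines: linear, affine, relevant, unrestricted
counts: v=1, y (λ-bound)=1, w (λ-bound)=1, x (λ-bound)=1, u (λ-bound)=1, z (λ-bound)=1, v1 (λ-bound)=1
order of uses: x, y, w, u, z, v1, v
typing: well-typed at Bool → (Bool → ((Str → Bool) → Bool) → Str) → Str
ordered: ✗, no contiguous prefix/suffix split fits x, y, w, u, z, v1, v
linear: ✓, v, y, w, x, u, z, v1: one use apiece
affine: ✓, at most one use each (v, y, w, x, u, z, v1)
relevant: ✓, none of v, y, w, x, u, z, v1 goes unused
unrestricted: ✓, well-typed at Bool → (Bool → ((Str → Bool) → Bool) → Str) → Str; no restrictions here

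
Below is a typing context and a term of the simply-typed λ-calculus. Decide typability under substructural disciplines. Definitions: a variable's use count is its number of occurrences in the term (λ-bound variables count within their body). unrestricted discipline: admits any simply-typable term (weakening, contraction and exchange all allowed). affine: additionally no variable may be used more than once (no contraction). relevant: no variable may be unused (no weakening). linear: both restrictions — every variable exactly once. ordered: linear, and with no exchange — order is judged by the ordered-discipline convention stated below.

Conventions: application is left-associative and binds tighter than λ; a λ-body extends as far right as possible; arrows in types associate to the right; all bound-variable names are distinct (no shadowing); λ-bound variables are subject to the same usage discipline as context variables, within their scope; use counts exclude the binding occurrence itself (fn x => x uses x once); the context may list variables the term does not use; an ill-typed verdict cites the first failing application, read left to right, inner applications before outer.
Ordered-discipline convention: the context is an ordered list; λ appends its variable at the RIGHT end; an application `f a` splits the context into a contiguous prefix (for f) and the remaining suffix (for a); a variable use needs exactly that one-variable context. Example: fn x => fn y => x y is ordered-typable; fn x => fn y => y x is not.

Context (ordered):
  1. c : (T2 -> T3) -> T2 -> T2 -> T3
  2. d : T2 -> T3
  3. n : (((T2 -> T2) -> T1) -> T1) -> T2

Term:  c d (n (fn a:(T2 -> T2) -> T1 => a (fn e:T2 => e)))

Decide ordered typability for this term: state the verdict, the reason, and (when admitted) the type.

yes — single-use (c, d, n, a, e), ordered derivation ok; term : T2 -> T3
use counts: c ×1, d ×1, n ×1, a (λ-bound) ×1, e (λ-bound) ×1
left-to-right use order: c, d, n, a, e
typing: well-typed at T2 -> T3
across the five disciplines: ordered ✓; linear ✓; affine ✓; relevant ✓; unrestricted ✓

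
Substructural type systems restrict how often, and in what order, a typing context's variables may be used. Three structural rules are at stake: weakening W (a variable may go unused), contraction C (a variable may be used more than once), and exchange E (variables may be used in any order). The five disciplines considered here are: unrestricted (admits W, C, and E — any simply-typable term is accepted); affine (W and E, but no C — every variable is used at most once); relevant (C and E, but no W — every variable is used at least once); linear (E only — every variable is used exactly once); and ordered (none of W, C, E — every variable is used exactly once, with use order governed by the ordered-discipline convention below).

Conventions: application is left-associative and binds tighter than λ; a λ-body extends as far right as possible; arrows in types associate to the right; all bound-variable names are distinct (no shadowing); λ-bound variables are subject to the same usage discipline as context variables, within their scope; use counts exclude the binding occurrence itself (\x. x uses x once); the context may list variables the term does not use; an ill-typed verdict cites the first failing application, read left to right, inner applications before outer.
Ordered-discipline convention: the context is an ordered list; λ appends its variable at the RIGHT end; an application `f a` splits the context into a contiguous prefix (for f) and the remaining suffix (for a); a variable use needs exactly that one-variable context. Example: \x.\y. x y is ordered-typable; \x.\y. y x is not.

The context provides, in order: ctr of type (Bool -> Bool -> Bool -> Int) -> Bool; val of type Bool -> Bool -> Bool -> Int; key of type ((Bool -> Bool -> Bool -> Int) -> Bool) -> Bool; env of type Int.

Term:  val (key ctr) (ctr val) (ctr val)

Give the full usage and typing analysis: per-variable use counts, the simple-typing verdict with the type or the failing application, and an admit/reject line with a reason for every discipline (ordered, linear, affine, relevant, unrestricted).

use counts: ctr: 3; val: 3; key: 1; env: 0
order of uses: val, key, ctr, ctr, val, ctr, val
typing: ✓ — Int
ordered: ✗, ctr ×3, val ×3 used more than once (contraction); env left unused
linear: ✗, ctr ×3, val ×3 used more than once (contraction); env left unused
affine: ✗, ctr ×3, val ×3 used more than once (contraction)
relevant: ✗, env left unused
unrestricted: ✓, well-typed at Int; no restrictions here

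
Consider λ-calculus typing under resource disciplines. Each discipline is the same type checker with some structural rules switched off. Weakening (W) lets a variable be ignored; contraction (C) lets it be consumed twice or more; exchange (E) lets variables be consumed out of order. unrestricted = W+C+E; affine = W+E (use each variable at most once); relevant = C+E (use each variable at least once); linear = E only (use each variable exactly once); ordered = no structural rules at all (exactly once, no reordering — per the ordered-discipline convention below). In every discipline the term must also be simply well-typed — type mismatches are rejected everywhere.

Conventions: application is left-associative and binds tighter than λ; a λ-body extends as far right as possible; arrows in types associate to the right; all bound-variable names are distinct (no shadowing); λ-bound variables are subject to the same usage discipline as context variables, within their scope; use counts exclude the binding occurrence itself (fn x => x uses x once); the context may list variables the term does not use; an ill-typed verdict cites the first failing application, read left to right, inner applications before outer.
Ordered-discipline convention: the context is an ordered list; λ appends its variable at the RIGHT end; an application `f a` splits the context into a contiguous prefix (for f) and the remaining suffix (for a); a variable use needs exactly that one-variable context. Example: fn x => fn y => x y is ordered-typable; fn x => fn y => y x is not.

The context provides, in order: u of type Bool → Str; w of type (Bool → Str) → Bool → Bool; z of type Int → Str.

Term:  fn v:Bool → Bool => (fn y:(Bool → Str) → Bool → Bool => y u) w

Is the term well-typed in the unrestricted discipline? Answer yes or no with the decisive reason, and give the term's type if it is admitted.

yes — well-typed at (Bool → Bool) → Bool → Bool; no restrictions here; term : (Bool → Bool) → Bool → Bool
usage: u ×1; w ×1; z ×0; v (λ-bound) ×0; y (λ-bound) ×1
left-to-right use order: y, u, w
typing: well-typed at (Bool → Bool) → Bool → Bool
per-discipline verdicts: ordered ✗ | linear ✗ | affine ✓ | relevant ✗ | unrestricted ✓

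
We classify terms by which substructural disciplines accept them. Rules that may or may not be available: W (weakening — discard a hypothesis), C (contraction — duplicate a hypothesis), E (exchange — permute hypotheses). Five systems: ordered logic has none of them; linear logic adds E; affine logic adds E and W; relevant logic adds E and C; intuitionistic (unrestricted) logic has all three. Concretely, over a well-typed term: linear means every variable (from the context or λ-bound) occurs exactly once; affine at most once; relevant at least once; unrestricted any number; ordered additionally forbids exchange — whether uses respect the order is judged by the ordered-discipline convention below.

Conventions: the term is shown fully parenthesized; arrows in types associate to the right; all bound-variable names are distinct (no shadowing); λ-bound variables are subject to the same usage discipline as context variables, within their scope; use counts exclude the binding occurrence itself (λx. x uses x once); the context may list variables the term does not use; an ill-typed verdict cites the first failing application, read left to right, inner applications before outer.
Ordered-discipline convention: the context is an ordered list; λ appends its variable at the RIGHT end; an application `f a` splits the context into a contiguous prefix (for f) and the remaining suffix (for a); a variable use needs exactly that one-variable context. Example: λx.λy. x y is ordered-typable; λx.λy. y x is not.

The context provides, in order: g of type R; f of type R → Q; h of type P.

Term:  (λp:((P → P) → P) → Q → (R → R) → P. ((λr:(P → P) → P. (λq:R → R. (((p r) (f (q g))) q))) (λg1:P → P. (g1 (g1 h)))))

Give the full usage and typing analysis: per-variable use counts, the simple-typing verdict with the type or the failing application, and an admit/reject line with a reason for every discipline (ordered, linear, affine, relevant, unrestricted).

use counts: g ×1, f ×1, h ×1, p (λ-bound) ×1, r (λ-bound) ×1, q (λ-bound) ×2, g1 (λ-bound) ×2
order of uses: p, r, f, q, g, q, g1, g1, h
typing: the term checks, with type (((P → P) → P) → Q → (R → R) → P) → (R → R) → P
ordered ✗ (uses contraction: q ×2, g1 ×2)
linear ✗ (uses contraction: q ×2, g1 ×2)
affine ✗ (uses contraction: q ×2, g1 ×2)
relevant ✓ (every one of g, f, h, p, r, q, g1 appears)
unrestricted ✓ (typability at (((P → P) → P) → Q → (R → R) → P) → (R → R) → P is all that's needed)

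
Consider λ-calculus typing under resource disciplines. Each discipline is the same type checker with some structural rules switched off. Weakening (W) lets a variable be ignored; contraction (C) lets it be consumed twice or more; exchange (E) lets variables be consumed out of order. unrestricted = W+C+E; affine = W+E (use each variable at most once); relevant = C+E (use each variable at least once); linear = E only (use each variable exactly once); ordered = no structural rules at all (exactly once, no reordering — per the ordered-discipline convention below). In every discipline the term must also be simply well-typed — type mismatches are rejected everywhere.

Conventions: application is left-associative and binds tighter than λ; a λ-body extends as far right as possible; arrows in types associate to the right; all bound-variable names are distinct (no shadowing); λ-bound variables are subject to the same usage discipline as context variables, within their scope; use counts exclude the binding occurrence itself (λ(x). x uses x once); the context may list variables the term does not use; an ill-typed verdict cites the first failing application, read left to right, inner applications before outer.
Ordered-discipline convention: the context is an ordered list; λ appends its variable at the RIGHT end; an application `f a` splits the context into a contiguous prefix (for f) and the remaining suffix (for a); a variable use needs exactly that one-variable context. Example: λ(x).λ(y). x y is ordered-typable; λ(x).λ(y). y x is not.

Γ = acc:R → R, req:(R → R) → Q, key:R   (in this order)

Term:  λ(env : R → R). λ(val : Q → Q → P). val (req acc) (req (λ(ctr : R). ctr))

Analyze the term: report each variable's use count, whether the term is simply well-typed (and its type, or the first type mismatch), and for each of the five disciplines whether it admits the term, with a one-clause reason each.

variable uses: acc=1; req=2; key=0; env (λ-bound)=0; val (λ-bound)=1; ctr (λ-bound)=1
left-to-right use order: val, req, acc, req, ctr
typing: ✓ — (R → R) → (Q → Q → P) → P
ordered: ✗, uses contraction: req ×2; key, env never used (weakening)
linear: ✗, uses contraction: req ×2; key, env never used (weakening)
affine: ✗, uses contraction: req ×2
relevant: ✗, key, env never used (weakening)
unrestricted: ✓, type-checks ((R → R) → (Q → Q → P) → P) and nothing is barred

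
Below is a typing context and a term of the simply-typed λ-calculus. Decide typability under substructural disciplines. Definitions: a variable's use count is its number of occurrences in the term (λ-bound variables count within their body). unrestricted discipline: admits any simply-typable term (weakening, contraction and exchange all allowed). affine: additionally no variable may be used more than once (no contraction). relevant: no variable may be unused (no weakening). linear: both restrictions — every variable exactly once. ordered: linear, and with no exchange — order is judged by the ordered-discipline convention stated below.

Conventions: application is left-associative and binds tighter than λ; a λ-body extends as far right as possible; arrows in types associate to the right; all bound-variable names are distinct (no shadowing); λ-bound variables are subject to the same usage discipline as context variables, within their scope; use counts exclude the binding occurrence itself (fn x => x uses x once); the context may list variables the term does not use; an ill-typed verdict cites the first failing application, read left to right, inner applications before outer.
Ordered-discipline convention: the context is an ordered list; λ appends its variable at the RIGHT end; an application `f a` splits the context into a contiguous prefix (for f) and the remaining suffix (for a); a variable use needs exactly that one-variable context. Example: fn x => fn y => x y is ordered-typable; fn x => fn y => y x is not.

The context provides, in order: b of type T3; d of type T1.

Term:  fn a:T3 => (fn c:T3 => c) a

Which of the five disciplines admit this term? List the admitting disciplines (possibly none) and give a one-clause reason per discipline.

accepted by: affine, unrestricted
usage: b: 0×; d: 0×; a (bound): 1×; c (bound): 1×
uses in reading order: c, a
typing: ✓ — T3 → T3
ordered ✗ (b, d left unused)
linear ✗ (b, d left unused)
affine ✓ (none of b, d, a, c used more than once)
relevant ✗ (b, d left unused)
unrestricted ✓ (typability at T3 → T3 is all that's needed)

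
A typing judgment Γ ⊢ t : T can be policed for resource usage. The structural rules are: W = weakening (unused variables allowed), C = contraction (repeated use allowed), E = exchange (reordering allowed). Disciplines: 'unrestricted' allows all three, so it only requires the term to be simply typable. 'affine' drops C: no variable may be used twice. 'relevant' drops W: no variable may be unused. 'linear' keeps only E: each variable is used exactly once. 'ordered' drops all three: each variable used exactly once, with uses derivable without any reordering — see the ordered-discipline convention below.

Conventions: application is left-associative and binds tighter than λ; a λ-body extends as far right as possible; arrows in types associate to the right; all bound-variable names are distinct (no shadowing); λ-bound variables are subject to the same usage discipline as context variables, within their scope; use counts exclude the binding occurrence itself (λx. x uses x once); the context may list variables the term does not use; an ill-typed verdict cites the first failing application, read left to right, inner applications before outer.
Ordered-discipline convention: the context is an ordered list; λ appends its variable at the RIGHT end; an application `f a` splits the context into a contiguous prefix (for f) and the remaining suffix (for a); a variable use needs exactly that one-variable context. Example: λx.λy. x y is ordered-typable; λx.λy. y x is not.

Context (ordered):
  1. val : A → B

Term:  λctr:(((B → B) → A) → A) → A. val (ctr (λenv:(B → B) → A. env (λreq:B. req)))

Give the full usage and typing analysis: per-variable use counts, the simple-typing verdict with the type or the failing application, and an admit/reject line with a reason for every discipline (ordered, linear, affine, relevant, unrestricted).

variable uses: val: 1, ctr (λ-bound): 1, env (λ-bound): 1, req (λ-bound): 1
uses in reading order: val, ctr, env, req
typing: well-typed — term : ((((B → B) → A) → A) → A) → B
ordered: ✓ — val, ctr, env, req: once each, no exchange needed
linear: ✓ — each of val, ctr, env, req used exactly once
affine: ✓ — at most one use each (val, ctr, env, req)
relevant: ✓ — at least one use each (val, ctr, env, req)
unrestricted: ✓ — type-checks (((((B → B) → A) → A) → A) → B) and nothing is barred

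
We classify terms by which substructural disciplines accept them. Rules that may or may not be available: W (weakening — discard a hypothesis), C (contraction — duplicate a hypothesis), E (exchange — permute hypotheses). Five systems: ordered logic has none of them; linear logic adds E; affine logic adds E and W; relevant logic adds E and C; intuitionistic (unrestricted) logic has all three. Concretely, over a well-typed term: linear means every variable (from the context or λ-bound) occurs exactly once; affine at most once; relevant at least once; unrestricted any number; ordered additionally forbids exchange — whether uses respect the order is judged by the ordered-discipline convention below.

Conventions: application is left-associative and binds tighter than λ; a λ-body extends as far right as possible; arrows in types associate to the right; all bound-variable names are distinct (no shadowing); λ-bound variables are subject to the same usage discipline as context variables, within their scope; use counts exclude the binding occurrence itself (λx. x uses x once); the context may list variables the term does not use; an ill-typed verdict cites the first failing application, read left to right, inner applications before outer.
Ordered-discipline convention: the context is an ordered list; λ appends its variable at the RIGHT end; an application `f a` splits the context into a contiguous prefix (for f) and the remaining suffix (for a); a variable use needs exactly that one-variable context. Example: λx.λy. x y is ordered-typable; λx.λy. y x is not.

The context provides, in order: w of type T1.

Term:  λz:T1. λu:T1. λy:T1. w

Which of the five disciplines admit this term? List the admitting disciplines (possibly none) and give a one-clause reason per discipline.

accepted by: affine, unrestricted
variable uses: w: 1, z [bound]: 0, u [bound]: 0, y [bound]: 0
left-to-right use order: w
typing: well-typed — term : T1 → T1 → T1 → T1
ordered ✗ (z, u, y left unused)
linear ✗ (z, u, y left unused)
affine ✓ (w, z, u, y: no repeats, contraction unneeded)
relevant ✗ (z, u, y left unused)
unrestricted ✓ (type-checks (T1 → T1 → T1 → T1) and nothing is barred)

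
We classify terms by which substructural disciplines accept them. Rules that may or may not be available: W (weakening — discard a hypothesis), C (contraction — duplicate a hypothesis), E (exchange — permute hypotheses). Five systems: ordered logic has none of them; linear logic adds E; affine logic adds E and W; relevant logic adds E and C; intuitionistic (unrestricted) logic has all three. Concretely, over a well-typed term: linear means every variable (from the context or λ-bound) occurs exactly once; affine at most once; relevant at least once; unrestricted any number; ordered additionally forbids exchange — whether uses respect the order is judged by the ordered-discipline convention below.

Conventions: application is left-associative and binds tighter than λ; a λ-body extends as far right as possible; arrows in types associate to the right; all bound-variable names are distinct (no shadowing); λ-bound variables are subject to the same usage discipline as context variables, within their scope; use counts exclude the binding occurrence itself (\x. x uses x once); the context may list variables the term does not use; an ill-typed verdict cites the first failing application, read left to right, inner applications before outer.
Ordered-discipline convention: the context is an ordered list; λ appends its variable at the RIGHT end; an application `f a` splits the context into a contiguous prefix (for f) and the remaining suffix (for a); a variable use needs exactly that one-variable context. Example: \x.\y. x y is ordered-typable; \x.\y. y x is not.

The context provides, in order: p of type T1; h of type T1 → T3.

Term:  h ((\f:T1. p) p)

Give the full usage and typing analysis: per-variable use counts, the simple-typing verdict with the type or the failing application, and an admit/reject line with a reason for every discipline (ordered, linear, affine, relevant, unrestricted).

use counts: p: 2; h: 1; f (λ-bound): 0
uses in reading order: h, p, p
typing: the term checks, with type T3
ordered: ✗ — needs contraction — p ×2; f left unused
linear: ✗ — needs contraction — p ×2; f left unused
affine: ✗ — needs contraction — p ×2
relevant: ✗ — f left unused
unrestricted: ✓ — type-checks (T3) and nothing is barred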